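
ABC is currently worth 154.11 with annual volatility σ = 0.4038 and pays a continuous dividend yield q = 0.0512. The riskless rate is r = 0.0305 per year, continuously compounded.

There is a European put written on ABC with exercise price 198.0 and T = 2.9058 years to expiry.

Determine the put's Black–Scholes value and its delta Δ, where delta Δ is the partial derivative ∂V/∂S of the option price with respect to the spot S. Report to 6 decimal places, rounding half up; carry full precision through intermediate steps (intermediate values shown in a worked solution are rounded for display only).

σ√T = 0.4038·√2.9058 = 0.688334
d₁ = (ln(S/K) + (r−q+σ²/2)T) / (σ√T) = (ln(154.11/198.0) + (0.0305−0.0512+0.4038²/2)·2.9058) / 0.688334 = (-0.250600 + 0.176752) / 0.688334 = -0.107286
d₂ = d₁ − σ√T = -0.107286 − 0.688334 = -0.795620
e^{−rT} = 0.915187
e^{−qT} = 0.861761
N(−d₁) = 0.542719,  N(−d₂) = 0.786874
Put price V = K·e^{−rT}·N(−d₂) − S·e^{−qT}·N(−d₁) = 142.587008 − 72.076357 = 70.510651
Δ = −e^{−qT}·N(−d₁) = -0.467694

price = 70.510651
Δ = -0.467694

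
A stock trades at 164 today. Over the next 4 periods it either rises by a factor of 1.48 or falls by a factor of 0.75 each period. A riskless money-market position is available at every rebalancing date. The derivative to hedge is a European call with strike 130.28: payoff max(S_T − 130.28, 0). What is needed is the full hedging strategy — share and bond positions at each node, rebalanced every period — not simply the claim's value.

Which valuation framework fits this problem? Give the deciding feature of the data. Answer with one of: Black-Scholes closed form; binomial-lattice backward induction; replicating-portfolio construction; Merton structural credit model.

framework: replicating-portfolio construction

Key observation: the mandate to exhibit the hedge at every date and state singles out the replicating-portfolio construction on the 4-period tree with factors 1.48 and 0.75 from 164.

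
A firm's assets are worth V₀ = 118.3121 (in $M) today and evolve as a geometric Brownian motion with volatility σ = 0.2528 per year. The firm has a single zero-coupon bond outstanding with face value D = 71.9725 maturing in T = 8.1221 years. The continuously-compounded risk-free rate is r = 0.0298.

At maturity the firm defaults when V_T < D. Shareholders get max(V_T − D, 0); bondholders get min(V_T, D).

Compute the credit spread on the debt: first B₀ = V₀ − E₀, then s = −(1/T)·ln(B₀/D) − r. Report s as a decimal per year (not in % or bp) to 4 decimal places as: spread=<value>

spread=0.0102

Equity is a call on the firm's assets struck at D = 71.9725:
d₁ = [ln(V₀/D) + (r + σ²/2)T] / (σ√T)
   = [ln(118.3121/71.9725) + (0.0298 + 0.5·0.2528²)·8.1221] / (0.2528·√8.1221)
   = [0.497042 + 0.501572] / 0.720462 = 1.386073
d₂ = d₁ − σ√T = 1.386073 − 0.720462 = 0.665611
N(d₁) = 0.917138,  N(d₂) = 0.747170,  e^(−rT) = 0.785026
E₀ = V₀·N(d₁) − D·e^(−rT)·N(d₂)
   = 118.3121·0.917138 − 71.9725·0.785026·0.747170 = 66.293174
B₀ = V₀ − E₀ = 118.3121 − 66.293174 = 52.018926
spread = −(1/T)·ln(B₀/D) − r = −(1/8.1221)·ln(52.018926/71.9725) − 0.0298 = 0.01017445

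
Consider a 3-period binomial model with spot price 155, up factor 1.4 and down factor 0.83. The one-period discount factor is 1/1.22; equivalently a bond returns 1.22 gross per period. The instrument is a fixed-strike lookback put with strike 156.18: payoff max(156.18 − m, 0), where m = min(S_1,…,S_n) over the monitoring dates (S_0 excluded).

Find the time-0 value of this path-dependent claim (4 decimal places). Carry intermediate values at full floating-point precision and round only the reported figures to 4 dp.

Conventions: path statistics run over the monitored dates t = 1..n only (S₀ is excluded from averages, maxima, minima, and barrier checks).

price = 6.5549

Under the martingale measure an up-move has probability p* = 0.6842; value the claim as the probability-weighted average of per-path payoffs, discounted 3 periods at R = 1.22.
Enumerate all 2^3 = 8 price paths (U = up ×1.4, D = down ×0.83); each path with k up-moves has probability p*^k·(1−p*)^(3−k).
DDD: m=88.6270, payoff=67.5530, prob=0.031491
UDD: m=149.4913, payoff=6.6887, prob=0.068232
DUD: m=128.6500, payoff=27.5300, prob=0.068232
UUD: m=217.0000, payoff=0.0000, prob=0.147835
DDU: m=106.7795, payoff=49.4005, prob=0.068232
UDU: m=180.1100, payoff=0.0000, prob=0.147835
DUU: m=128.6500, payoff=27.5300, prob=0.147835
UUU: m=217.0000, payoff=0.0000, prob=0.320309
Price = Σ prob·payoff / R^3 = 11.902705 / 1.815848 = 6.5549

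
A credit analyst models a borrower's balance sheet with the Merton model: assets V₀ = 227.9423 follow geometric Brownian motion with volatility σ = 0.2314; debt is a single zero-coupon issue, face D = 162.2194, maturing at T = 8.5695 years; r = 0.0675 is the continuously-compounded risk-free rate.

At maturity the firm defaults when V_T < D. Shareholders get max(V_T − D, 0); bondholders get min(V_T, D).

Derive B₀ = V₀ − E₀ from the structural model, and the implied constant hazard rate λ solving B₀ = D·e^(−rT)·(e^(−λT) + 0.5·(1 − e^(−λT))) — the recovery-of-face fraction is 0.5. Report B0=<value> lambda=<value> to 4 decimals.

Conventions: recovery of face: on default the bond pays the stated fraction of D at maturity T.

Equity is a call on the firm's assets struck at D = 162.2194:
d₁ = [ln(V₀/D) + (r + σ²/2)T] / (σ√T)
   = [ln(227.9423/162.2194) + (0.0675 + 0.5·0.2314²)·8.5695] / (0.2314·√8.5695)
   = [0.340143 + 0.807872] / 0.677394 = 1.694753
d₂ = d₁ − σ√T = 1.694753 − 0.677394 = 1.017360
N(d₁) = 0.954939,  N(d₂) = 0.845509,  e^(−rT) = 0.560772
E₀ = V₀·N(d₁) − D·e^(−rT)·N(d₂)
   = 227.9423·0.954939 − 162.2194·0.560772·0.845509 = 140.756666
B₀ = V₀ − E₀ = 227.9423 − 140.756666 = 87.185634
e^(−λT) = (B₀·e^(rT)/D − 0.5)/(1 − 0.5) = (87.1856·1.783257/162.2194 − 0.5)/0.5 = 0.91683976
λ = −ln(0.91683976)/8.5695 = 0.010132

B0=87.1856 lambda=0.0101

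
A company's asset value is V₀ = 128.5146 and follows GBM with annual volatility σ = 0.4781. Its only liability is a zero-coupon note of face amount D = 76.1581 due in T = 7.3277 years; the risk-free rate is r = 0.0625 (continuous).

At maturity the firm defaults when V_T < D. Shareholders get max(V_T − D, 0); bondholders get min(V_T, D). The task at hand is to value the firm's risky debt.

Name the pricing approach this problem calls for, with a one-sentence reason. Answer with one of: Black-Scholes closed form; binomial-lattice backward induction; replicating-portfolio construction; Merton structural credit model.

Key observation: the asked-for credit quantity lives on the firm's capital structure — asset value, asset volatility, debt face 76.1581 — which is the structural model's domain.

framework: Merton structural credit model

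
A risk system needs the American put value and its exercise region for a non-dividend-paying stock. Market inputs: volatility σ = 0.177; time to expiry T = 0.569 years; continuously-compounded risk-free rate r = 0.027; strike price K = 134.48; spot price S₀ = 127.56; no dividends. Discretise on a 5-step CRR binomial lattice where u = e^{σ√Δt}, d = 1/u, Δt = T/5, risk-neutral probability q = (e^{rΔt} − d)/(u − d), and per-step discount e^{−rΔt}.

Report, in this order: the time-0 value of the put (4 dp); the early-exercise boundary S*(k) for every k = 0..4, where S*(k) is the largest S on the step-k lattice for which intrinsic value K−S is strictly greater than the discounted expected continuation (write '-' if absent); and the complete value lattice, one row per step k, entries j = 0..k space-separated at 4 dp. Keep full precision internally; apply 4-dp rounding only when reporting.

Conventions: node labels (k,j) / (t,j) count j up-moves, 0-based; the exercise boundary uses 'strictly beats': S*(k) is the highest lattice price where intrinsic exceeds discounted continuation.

price = 9.8193
boundary = - - 113.2013 120.1664 113.2013
tree:
9.8193
14.8146 5.0949
21.2787 8.7139 1.6601
27.8401 14.3136 3.4041 0.0000
34.0211 21.2787 6.9803 0.0000 0.0000
39.8439 27.8401 14.3136 0.0000 0.0000 0.0000

Δt=0.11380, u=1.06153, d=0.94204, q=0.51083, disc=e^(-rΔt)=0.99693
k=5 terminal: V=max(K-S,0) → 39.8439 27.8401 14.3136 0.0000 0.0000 0.0000
k=4: j=0 S=100.4589 intr=34.0211 cont=33.6086 V=34.0211[EX]; j=1 S=113.2013 intr=21.2787 cont=20.8661 V=21.2787[EX]; j=2 S=127.5600 intr=6.9200 cont=6.9803 V=6.9803[hold]; j=3 S=143.7400 intr=0.0000 cont=0.0000 V=0.0000[hold]; j=4 S=161.9723 intr=0.0000 cont=0.0000 V=0.0000[hold]  S*(4)=113.2013
k=3: j=0 S=106.6399 intr=27.8401 cont=27.4275 V=27.8401[EX]; j=1 S=120.1664 intr=14.3136 cont=13.9318 V=14.3136[EX]; j=2 S=135.4085 intr=0.0000 cont=3.4041 V=3.4041[hold]; j=3 S=152.5841 intr=0.0000 cont=0.0000 V=0.0000[hold]  S*(3)=120.1664
k=2: j=0 S=113.2013 intr=21.2787 cont=20.8661 V=21.2787[EX]; j=1 S=127.5600 intr=6.9200 cont=8.7139 V=8.7139[hold]; j=2 S=143.7400 intr=0.0000 cont=1.6601 V=1.6601[hold]  S*(2)=113.2013
k=1: j=0 S=120.1664 intr=14.3136 cont=14.8146 V=14.8146[hold]; j=1 S=135.4085 intr=0.0000 cont=5.0949 V=5.0949[hold]  S*(1)=-
k=0: j=0 S=127.5600 intr=6.9200 cont=9.8193 V=9.8193[hold]  S*(0)=-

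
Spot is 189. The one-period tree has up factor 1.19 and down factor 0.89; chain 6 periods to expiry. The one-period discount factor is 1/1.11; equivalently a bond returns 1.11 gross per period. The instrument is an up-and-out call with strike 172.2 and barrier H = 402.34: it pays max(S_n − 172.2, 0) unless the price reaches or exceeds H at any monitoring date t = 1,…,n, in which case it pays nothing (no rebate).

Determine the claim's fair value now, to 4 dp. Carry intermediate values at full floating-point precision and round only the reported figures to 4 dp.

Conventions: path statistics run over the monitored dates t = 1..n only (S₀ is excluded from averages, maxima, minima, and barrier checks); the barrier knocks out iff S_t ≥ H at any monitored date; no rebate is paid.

No-arbitrage gives p* = (R−d)/(u−d) = 0.7333: enumerate every path, weight its payoff by its p*-probability, and discount by R^6.
Enumerate all 2^6 = 64 price paths (U = up ×1.19, D = down ×0.89); each path with k up-moves has probability p*^k·(1−p*)^(6−k).
DDDDDD: M=168.2100, payoff=0.0000, prob=0.000360
UDDDDD: M=224.9100, payoff=0.0000, prob=0.000989
DUDDDD: M=200.1699, payoff=0.0000, prob=0.000989
UUDDDD: M=267.6429, payoff=0.0000, prob=0.002719
DDUDDD: M=178.1512, payoff=0.0000, prob=0.000989
UDUDDD: M=238.2022, payoff=0.0000, prob=0.002719
DUUDDD: M=238.2022, payoff=0.0000, prob=0.002719
UUUDDD: M=318.4951, payoff=52.3291, prob=0.007478
DDDUDD: M=168.2100, payoff=0.0000, prob=0.000989
UDDUDD: M=224.9100, payoff=0.0000, prob=0.002719
DUDUDD: M=211.9999, payoff=0.0000, prob=0.002719
UUDUDD: M=283.4606, payoff=52.3291, prob=0.007478
DDUUDD: M=211.9999, payoff=0.0000, prob=0.002719
UDUUDD: M=283.4606, payoff=52.3291, prob=0.007478
DUUUDD: M=283.4606, payoff=52.3291, prob=0.007478
UUUUDD: M=379.0091, payoff=128.0131, prob=0.020566
DDDDUD: M=168.2100, payoff=0.0000, prob=0.000989
UDDDUD: M=224.9100, payoff=0.0000, prob=0.002719
DUDDUD: M=200.1699, payoff=0.0000, prob=0.002719
UUDDUD: M=267.6429, payoff=52.3291, prob=0.007478
DDUDUD: M=188.6799, payoff=0.0000, prob=0.002719
UDUDUD: M=252.2799, payoff=52.3291, prob=0.007478
DUUDUD: M=252.2799, payoff=52.3291, prob=0.007478
UUUDUD: M=337.3181, payoff=128.0131, prob=0.020566
DDDUUD: M=188.6799, payoff=0.0000, prob=0.002719
UDDUUD: M=252.2799, payoff=52.3291, prob=0.007478
DUDUUD: M=252.2799, payoff=52.3291, prob=0.007478
UUDUUD: M=337.3181, payoff=128.0131, prob=0.020566
DDUUUD: M=252.2799, payoff=52.3291, prob=0.007478
UDUUUD: M=337.3181, payoff=128.0131, prob=0.020566
DUUUUD: M=337.3181, payoff=128.0131, prob=0.020566
UUUUUD: M=451.0208, payoff=0.0000, prob=0.056556
DDDDDU: M=168.2100, payoff=0.0000, prob=0.000989
UDDDDU: M=224.9100, payoff=0.0000, prob=0.002719
DUDDDU: M=200.1699, payoff=0.0000, prob=0.002719
UUDDDU: M=267.6429, payoff=52.3291, prob=0.007478
DDUDDU: M=178.1512, payoff=0.0000, prob=0.002719
UDUDDU: M=238.2022, payoff=52.3291, prob=0.007478
DUUDDU: M=238.2022, payoff=52.3291, prob=0.007478
UUUDDU: M=318.4951, payoff=128.0131, prob=0.020566
DDDUDU: M=168.2100, payoff=0.0000, prob=0.002719
UDDUDU: M=224.9100, payoff=52.3291, prob=0.007478
DUDUDU: M=224.5291, payoff=52.3291, prob=0.007478
UUDUDU: M=300.2131, payoff=128.0131, prob=0.020566
DDUUDU: M=224.5291, payoff=52.3291, prob=0.007478
UDUUDU: M=300.2131, payoff=128.0131, prob=0.020566
DUUUDU: M=300.2131, payoff=128.0131, prob=0.020566
UUUUDU: M=401.4085, payoff=229.2085, prob=0.056556
DDDDUU: M=168.2100, payoff=0.0000, prob=0.002719
UDDDUU: M=224.9100, payoff=52.3291, prob=0.007478
DUDDUU: M=224.5291, payoff=52.3291, prob=0.007478
UUDDUU: M=300.2131, payoff=128.0131, prob=0.020566
DDUDUU: M=224.5291, payoff=52.3291, prob=0.007478
UDUDUU: M=300.2131, payoff=128.0131, prob=0.020566
DUUDUU: M=300.2131, payoff=128.0131, prob=0.020566
UUUDUU: M=401.4085, payoff=229.2085, prob=0.056556
DDDUUU: M=224.5291, payoff=52.3291, prob=0.007478
UDDUUU: M=300.2131, payoff=128.0131, prob=0.020566
DUDUUU: M=300.2131, payoff=128.0131, prob=0.020566
UUDUUU: M=401.4085, payoff=229.2085, prob=0.056556
DDUUUU: M=300.2131, payoff=128.0131, prob=0.020566
UDUUUU: M=401.4085, payoff=229.2085, prob=0.056556
DUUUUU: M=401.4085, payoff=229.2085, prob=0.056556
UUUUUU: M=536.7148, payoff=0.0000, prob=0.155528
Price = Σ prob·payoff / R^6 = 112.132129 / 1.870415 = 59.9504

price = 59.9504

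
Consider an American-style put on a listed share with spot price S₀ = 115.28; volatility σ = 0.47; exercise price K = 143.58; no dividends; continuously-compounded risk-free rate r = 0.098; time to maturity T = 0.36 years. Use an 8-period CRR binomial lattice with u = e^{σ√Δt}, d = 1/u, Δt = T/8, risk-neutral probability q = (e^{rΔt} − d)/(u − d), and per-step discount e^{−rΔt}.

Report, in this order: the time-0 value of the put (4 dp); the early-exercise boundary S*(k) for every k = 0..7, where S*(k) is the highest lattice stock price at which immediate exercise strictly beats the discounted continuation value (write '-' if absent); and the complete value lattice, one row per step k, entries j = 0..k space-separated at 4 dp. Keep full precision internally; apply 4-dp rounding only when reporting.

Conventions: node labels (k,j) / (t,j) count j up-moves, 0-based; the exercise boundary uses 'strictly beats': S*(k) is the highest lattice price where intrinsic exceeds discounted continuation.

Δt=0.04500, u=1.10484, d=0.90511, q=0.49722, disc=e^(-rΔt)=0.99560
k=8 terminal: V=max(K-S,0) → 91.6577 80.1998 66.2134 49.1405 28.3000 2.8606 0.0000 0.0000 0.0000
k=7: j=0 S=57.3659 intr=86.2141 cont=85.5823 V=86.2141[EX]; j=1 S=70.0251 intr=73.5549 cont=72.9231 V=73.5549[EX]; j=2 S=85.4779 intr=58.1021 cont=57.4703 V=58.1021[EX]; j=3 S=104.3407 intr=39.2393 cont=38.6075 V=39.2393[EX]; j=4 S=127.3661 intr=16.2139 cont=15.5821 V=16.2139[EX]; j=5 S=155.4727 intr=0.0000 cont=1.4319 V=1.4319[hold]; j=6 S=189.7817 intr=0.0000 cont=0.0000 V=0.0000[hold]; j=7 S=231.6618 intr=0.0000 cont=0.0000 V=0.0000[hold]  S*(7)=127.3661
k=6: j=0 S=63.3802 intr=80.1998 cont=79.5680 V=80.1998[EX]; j=1 S=77.3666 intr=66.2134 cont=65.5816 V=66.2134[EX]; j=2 S=94.4395 intr=49.1405 cont=48.5087 V=49.1405[EX]; j=3 S=115.2800 intr=28.3000 cont=27.6682 V=28.3000[EX]; j=4 S=140.7194 intr=2.8606 cont=8.8249 V=8.8249[hold]; j=5 S=171.7727 intr=0.0000 cont=0.7168 V=0.7168[hold]; j=6 S=209.6787 intr=0.0000 cont=0.0000 V=0.0000[hold]  S*(6)=115.2800
k=5: j=0 S=70.0251 intr=73.5549 cont=72.9231 V=73.5549[EX]; j=1 S=85.4779 intr=58.1021 cont=57.4703 V=58.1021[EX]; j=2 S=104.3407 intr=39.2393 cont=38.6075 V=39.2393[EX]; j=3 S=127.3661 intr=16.2139 cont=18.5346 V=18.5346[hold]; j=4 S=155.4727 intr=0.0000 cont=4.7723 V=4.7723[hold]; j=5 S=189.7817 intr=0.0000 cont=0.3588 V=0.3588[hold]  S*(5)=104.3407
k=4: j=0 S=77.3666 intr=66.2134 cont=65.5816 V=66.2134[EX]; j=1 S=94.4395 intr=49.1405 cont=48.5087 V=49.1405[EX]; j=2 S=115.2800 intr=28.3000 cont=28.8171 V=28.8171[hold]; j=3 S=140.7194 intr=2.8606 cont=11.6402 V=11.6402[hold]; j=4 S=171.7727 intr=0.0000 cont=2.5664 V=2.5664[hold]  S*(4)=94.4395
k=3: j=0 S=85.4779 intr=58.1021 cont=57.4703 V=58.1021[EX]; j=1 S=104.3407 intr=39.2393 cont=38.8634 V=39.2393[EX]; j=2 S=127.3661 intr=16.2139 cont=20.1871 V=20.1871[hold]; j=3 S=155.4727 intr=0.0000 cont=7.0972 V=7.0972[hold]  S*(3)=104.3407
k=2: j=0 S=94.4395 intr=49.1405 cont=48.5087 V=49.1405[EX]; j=1 S=115.2800 intr=28.3000 cont=29.6351 V=29.6351[hold]; j=2 S=140.7194 intr=2.8606 cont=13.6183 V=13.6183[hold]  S*(2)=94.4395
k=1: j=0 S=104.3407 intr=39.2393 cont=39.2684 V=39.2684[hold]; j=1 S=127.3661 intr=16.2139 cont=21.5758 V=21.5758[hold]  S*(1)=-
k=0: j=0 S=115.2800 intr=28.3000 cont=30.3372 V=30.3372[hold]  S*(0)=-

price = 30.3372
boundary = - - 94.4395 104.3407 94.4395 104.3407 115.2800 127.3661
tree:
30.3372
39.2684 21.5758
49.1405 29.6351 13.6183
58.1021 39.2393 20.1871 7.0972
66.2134 49.1405 28.8171 11.6402 2.5664
73.5549 58.1021 39.2393 18.5346 4.7723 0.3588
80.1998 66.2134 49.1405 28.3000 8.8249 0.7168 0.0000
86.2141 73.5549 58.1021 39.2393 16.2139 1.4319 0.0000 0.0000
91.6577 80.1998 66.2134 49.1405 28.3000 2.8606 0.0000 0.0000 0.0000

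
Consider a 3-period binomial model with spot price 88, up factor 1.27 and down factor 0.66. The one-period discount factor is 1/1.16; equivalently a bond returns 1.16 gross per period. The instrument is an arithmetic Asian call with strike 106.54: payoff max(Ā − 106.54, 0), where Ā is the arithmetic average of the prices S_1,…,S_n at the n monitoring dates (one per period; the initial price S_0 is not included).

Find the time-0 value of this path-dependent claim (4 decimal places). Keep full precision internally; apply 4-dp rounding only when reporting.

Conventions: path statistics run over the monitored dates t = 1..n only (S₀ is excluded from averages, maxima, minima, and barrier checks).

No-arbitrage gives p* = (R−d)/(u−d) = 0.8197: enumerate every path, weight its payoff by its p*-probability, and discount by R^3.
Enumerate all 2^3 = 8 price paths (U = up ×1.27, D = down ×0.66); each path with k up-moves has probability p*^k·(1−p*)^(3−k).
DDD: Ā=40.5708, payoff=0.0000, prob=0.005864
UDD: Ā=78.0681, payoff=0.0000, prob=0.026654
DUD: Ā=60.1748, payoff=0.0000, prob=0.026654
UUD: Ā=115.7908, payoff=9.2508, prob=0.121156
DDU: Ā=48.3652, payoff=0.0000, prob=0.026654
UDU: Ā=93.0663, payoff=0.0000, prob=0.121156
DUU: Ā=75.1729, payoff=0.0000, prob=0.121156
UUU: Ā=144.6510, payoff=38.1110, prob=0.550707
Price = Σ prob·payoff / R^3 = 22.108759 / 1.560896 = 14.1641

price = 14.1641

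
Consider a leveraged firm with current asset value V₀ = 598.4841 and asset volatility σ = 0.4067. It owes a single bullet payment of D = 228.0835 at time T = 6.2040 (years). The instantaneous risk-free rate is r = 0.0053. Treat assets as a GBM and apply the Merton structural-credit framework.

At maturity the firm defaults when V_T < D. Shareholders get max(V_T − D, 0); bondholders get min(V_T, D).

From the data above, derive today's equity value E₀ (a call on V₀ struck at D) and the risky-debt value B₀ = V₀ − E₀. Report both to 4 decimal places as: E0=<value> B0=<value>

Work the structural quantities from V₀ = 598.4841 against face 228.0835:
d₁ = [ln(V₀/D) + (r + σ²/2)T] / (σ√T)
   = [ln(598.4841/228.0835) + (0.0053 + 0.5·0.4067²)·6.2040] / (0.4067·√6.2040)
   = [0.964688 + 0.545967] / 1.013001 = 1.491267
d₂ = d₁ − σ√T = 1.491267 − 1.013001 = 0.478265
N(d₁) = 0.932054,  N(d₂) = 0.683769,  e^(−rT) = 0.967654
E₀ = V₀·N(d₁) − D·e^(−rT)·N(d₂)
   = 598.4841·0.932054 − 228.0835·0.967654·0.683769 = 406.907806
B₀ = V₀ − E₀ = 598.4841 − 406.907806 = 191.576294

E0=406.9078 B0=191.5763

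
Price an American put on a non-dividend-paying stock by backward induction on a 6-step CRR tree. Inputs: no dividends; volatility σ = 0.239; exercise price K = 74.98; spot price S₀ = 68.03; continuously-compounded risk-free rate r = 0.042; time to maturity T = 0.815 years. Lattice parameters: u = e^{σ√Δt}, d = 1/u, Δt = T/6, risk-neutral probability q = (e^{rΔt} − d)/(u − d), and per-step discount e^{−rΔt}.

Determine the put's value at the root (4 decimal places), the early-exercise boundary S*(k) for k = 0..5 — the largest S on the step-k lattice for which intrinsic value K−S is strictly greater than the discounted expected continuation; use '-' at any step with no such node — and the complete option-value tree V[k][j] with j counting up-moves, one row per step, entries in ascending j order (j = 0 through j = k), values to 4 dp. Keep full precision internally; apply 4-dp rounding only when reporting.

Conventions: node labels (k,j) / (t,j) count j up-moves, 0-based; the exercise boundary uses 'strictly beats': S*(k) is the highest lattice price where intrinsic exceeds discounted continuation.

params: Δt=0.13583 u=1.09208 d=0.91568 q=0.51043 e^(-rΔt)=0.99431
t_6 payoffs: 34.8775 27.1521 17.9385 6.9500 0.0000 0.0000 0.0000
t_5: node(5,0) S=43.7952 payoff=31.1848 vs cont=30.7582 → 31.1848 [stop]  node(5,1) S=52.2319 payoff=22.7481 vs cont=22.3215 → 22.7481 [stop]  node(5,2) S=62.2939 payoff=12.6861 vs cont=12.2595 → 12.6861 [stop]  node(5,3) S=74.2943 payoff=0.6857 vs cont=3.3832 → 3.3832 [wait]  node(5,4) S=88.6063 payoff=0.0000 vs cont=0.0000 → 0.0000 [wait]  node(5,5) S=105.6755 payoff=0.0000 vs cont=0.0000 → 0.0000 [wait]  ⇒ S*(5)=62.2939
t_4: node(4,0) S=47.8279 payoff=27.1521 vs cont=26.7255 → 27.1521 [stop]  node(4,1) S=57.0415 payoff=17.9385 vs cont=17.5120 → 17.9385 [stop]  node(4,2) S=68.0300 payoff=6.9500 vs cont=7.8925 → 7.8925 [wait]  node(4,3) S=81.1353 payoff=0.0000 vs cont=1.6469 → 1.6469 [wait]  node(4,4) S=96.7653 payoff=0.0000 vs cont=0.0000 → 0.0000 [wait]  ⇒ S*(4)=57.0415
t_3: node(3,0) S=52.2319 payoff=22.7481 vs cont=22.3215 → 22.7481 [stop]  node(3,1) S=62.2939 payoff=12.6861 vs cont=12.7379 → 12.7379 [wait]  node(3,2) S=74.2943 payoff=0.6857 vs cont=4.6778 → 4.6778 [wait]  node(3,3) S=88.6063 payoff=0.0000 vs cont=0.8017 → 0.8017 [wait]  ⇒ S*(3)=52.2319
t_2: node(2,0) S=57.0415 payoff=17.9385 vs cont=17.5382 → 17.9385 [stop]  node(2,1) S=68.0300 payoff=6.9500 vs cont=8.5747 → 8.5747 [wait]  node(2,2) S=81.1353 payoff=0.0000 vs cont=2.6840 → 2.6840 [wait]  ⇒ S*(2)=57.0415
t_1: node(1,0) S=62.2939 payoff=12.6861 vs cont=13.0841 → 13.0841 [wait]  node(1,1) S=74.2943 payoff=0.6857 vs cont=5.5362 → 5.5362 [wait]  ⇒ S*(1)=-
t_0: node(0,0) S=68.0300 payoff=6.9500 vs cont=9.1790 → 9.1790 [wait]  ⇒ S*(0)=-

price = 9.1790
boundary = - - 57.0415 52.2319 57.0415 62.2939
tree:
9.1790
13.0841 5.5362
17.9385 8.5747 2.6840
22.7481 12.7379 4.6778 0.8017
27.1521 17.9385 7.8925 1.6469 0.0000
31.1848 22.7481 12.6861 3.3832 0.0000 0.0000
34.8775 27.1521 17.9385 6.9500 0.0000 0.0000 0.0000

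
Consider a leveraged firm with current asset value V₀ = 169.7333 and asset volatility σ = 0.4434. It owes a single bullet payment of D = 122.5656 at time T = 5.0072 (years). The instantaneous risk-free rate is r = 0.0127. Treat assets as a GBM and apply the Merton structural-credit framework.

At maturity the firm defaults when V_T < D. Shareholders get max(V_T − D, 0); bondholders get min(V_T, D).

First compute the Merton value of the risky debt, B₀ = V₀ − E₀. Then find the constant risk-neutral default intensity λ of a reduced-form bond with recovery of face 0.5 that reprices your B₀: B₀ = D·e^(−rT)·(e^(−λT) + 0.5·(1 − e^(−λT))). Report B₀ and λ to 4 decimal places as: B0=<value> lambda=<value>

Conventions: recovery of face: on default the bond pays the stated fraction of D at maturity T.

Apply the equity-as-call identities (strike 122.5656, horizon 5.0072 years):
d₁ = [ln(V₀/D) + (r + σ²/2)T] / (σ√T)
   = [ln(169.7333/122.5656) + (0.0127 + 0.5·0.4434²)·5.0072] / (0.4434·√5.0072)
   = [0.325582 + 0.555808] / 0.992186 = 0.888331
d₂ = d₁ − σ√T = 0.888331 − 0.992186 = -0.103855
N(d₁) = 0.812819,  N(d₂) = 0.458642,  e^(−rT) = 0.938388
E₀ = V₀·N(d₁) − D·e^(−rT)·N(d₂)
   = 169.7333·0.812819 − 122.5656·0.938388·0.458642 = 85.212063
B₀ = V₀ − E₀ = 169.7333 − 85.212063 = 84.521237
e^(−λT) = (B₀·e^(rT)/D − 0.5)/(1 − 0.5) = (84.5212·1.065657/122.5656 − 0.5)/0.5 = 0.46975337
λ = −ln(0.46975337)/5.0072 = 0.150892

B0=84.5212 lambda=0.1509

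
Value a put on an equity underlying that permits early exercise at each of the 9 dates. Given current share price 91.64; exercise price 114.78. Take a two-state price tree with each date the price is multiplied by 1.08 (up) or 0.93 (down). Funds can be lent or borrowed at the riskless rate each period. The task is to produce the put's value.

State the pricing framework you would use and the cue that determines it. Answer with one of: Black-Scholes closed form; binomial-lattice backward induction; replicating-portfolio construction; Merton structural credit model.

framework: binomial-lattice backward induction

Key observation: an American put (K = 114.78, S₀ = 91.64) on a 9-date tree has no closed form — the optimal stopping decision is embedded and must be resolved recursively from expiry.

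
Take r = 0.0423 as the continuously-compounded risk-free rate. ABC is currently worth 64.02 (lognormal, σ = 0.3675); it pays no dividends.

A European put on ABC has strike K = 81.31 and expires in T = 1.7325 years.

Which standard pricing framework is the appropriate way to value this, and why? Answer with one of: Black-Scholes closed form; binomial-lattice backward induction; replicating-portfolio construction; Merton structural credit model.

Key observation: a European-exercise option on ABC struck at 81.31 — a GBM underlying with constant parameters — admits an analytic price: the data contain no early exercise, no discrete tree, no debt structure.

framework: Black-Scholes closed form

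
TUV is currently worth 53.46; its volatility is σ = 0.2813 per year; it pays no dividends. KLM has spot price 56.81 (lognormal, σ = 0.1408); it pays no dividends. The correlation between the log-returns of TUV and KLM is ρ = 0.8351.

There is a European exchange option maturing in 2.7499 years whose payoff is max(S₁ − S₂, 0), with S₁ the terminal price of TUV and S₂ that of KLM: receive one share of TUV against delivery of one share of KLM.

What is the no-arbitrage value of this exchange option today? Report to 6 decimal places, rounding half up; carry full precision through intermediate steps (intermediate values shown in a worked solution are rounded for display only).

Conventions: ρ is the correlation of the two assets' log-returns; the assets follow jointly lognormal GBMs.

exchange price = 5.039680

σ_eff = √(σ₁² + σ₂² − 2ρσ₁σ₂) = √(0.2813² + 0.1408² − 2·0.8351·0.2813·0.1408) = 0.181115
d₁ = (ln(S₁/S₂) + (q₂ − q₁ + σ_eff²/2)T) / (σ_eff√T) = (ln(53.46/56.81) + (0.0 − 0.0 + 0.016401)·2.7499) / 0.300340 = -0.052196
d₂ = d₁ − σ_eff√T = -0.052196 − 0.300340 = -0.352536
N(d₁) = 0.479186,  N(d₂) = 0.362218
V = S₁·e^{−q₁T}·N(d₁) − S₂·e^{−q₂T}·N(d₂) = 25.617290 − 20.577610 = 5.039680
Key observation: the rate r is irrelevant here: denominating values in KLM turns the exchange into a ratio option on S₁/S₂, and discounting at r drops out.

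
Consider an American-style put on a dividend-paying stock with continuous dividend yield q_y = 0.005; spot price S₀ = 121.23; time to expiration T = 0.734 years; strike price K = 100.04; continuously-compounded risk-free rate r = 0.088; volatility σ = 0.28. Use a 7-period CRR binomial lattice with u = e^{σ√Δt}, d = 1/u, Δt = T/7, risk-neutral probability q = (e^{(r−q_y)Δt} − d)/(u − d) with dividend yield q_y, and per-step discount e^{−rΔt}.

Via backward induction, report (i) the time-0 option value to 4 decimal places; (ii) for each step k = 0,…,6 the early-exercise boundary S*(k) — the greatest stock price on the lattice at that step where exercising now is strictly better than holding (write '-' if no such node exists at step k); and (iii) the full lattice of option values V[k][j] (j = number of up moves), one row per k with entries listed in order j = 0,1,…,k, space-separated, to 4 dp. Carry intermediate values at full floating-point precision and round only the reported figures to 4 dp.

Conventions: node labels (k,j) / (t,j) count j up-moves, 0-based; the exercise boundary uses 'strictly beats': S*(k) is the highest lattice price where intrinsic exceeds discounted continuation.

price = 2.1866
boundary = - - - - 84.3534 77.0417 84.3534
tree:
2.1866
3.7431 0.8197
6.2470 1.5481 0.1765
10.1010 2.8771 0.3753 0.0000
15.6866 5.2355 0.7983 0.0000 0.0000
22.9983 9.2554 1.6978 0.0000 0.0000 0.0000
29.6763 15.6866 3.6112 0.0000 0.0000 0.0000 0.0000
35.7754 22.9983 7.6810 0.0000 0.0000 0.0000 0.0000 0.0000

Δt=0.10486  u=1.09491  d=0.91332  q=0.52549  discount=0.99082
step 7 (expiry): payoffs max(K−S,0) = 35.7754 22.9983 7.6810 0.0000 0.0000 0.0000 0.0000 0.0000
step 6: (k=6,j=0): S=70.3637, K−S=29.6763, hold=28.7943 ⇒ V=29.6763 exercise | (k=6,j=1): S=84.3534, K−S=15.6866, hold=14.8120 ⇒ V=15.6866 exercise | (k=6,j=2): S=101.1245, K−S=0.0000, hold=3.6112 ⇒ V=3.6112 continue | (k=6,j=3): S=121.2300, K−S=0.0000, hold=0.0000 ⇒ V=0.0000 continue | (k=6,j=4): S=145.3329, K−S=0.0000, hold=0.0000 ⇒ V=0.0000 continue | (k=6,j=5): S=174.2279, K−S=0.0000, hold=0.0000 ⇒ V=0.0000 continue | (k=6,j=6): S=208.8678, K−S=0.0000, hold=0.0000 ⇒ V=0.0000 continue  boundary S*=84.3534
step 5: (k=5,j=0): S=77.0417, K−S=22.9983, hold=22.1198 ⇒ V=22.9983 exercise | (k=5,j=1): S=92.3590, K−S=7.6810, hold=9.2554 ⇒ V=9.2554 continue | (k=5,j=2): S=110.7218, K−S=0.0000, hold=1.6978 ⇒ V=1.6978 continue | (k=5,j=3): S=132.7355, K−S=0.0000, hold=0.0000 ⇒ V=0.0000 continue | (k=5,j=4): S=159.1259, K−S=0.0000, hold=0.0000 ⇒ V=0.0000 continue | (k=5,j=5): S=190.7632, K−S=0.0000, hold=0.0000 ⇒ V=0.0000 continue  boundary S*=77.0417
step 4: (k=4,j=0): S=84.3534, K−S=15.6866, hold=15.6317 ⇒ V=15.6866 exercise | (k=4,j=1): S=101.1245, K−S=0.0000, hold=5.2355 ⇒ V=5.2355 continue | (k=4,j=2): S=121.2300, K−S=0.0000, hold=0.7983 ⇒ V=0.7983 continue | (k=4,j=3): S=145.3329, K−S=0.0000, hold=0.0000 ⇒ V=0.0000 continue | (k=4,j=4): S=174.2279, K−S=0.0000, hold=0.0000 ⇒ V=0.0000 continue  boundary S*=84.3534
step 3: (k=3,j=0): S=92.3590, K−S=7.6810, hold=10.1010 ⇒ V=10.1010 continue | (k=3,j=1): S=110.7218, K−S=0.0000, hold=2.8771 ⇒ V=2.8771 continue | (k=3,j=2): S=132.7355, K−S=0.0000, hold=0.3753 ⇒ V=0.3753 continue | (k=3,j=3): S=159.1259, K−S=0.0000, hold=0.0000 ⇒ V=0.0000 continue  boundary S*=-
step 2: (k=2,j=0): S=101.1245, K−S=0.0000, hold=6.2470 ⇒ V=6.2470 continue | (k=2,j=1): S=121.2300, K−S=0.0000, hold=1.5481 ⇒ V=1.5481 continue | (k=2,j=2): S=145.3329, K−S=0.0000, hold=0.1765 ⇒ V=0.1765 continue  boundary S*=-
step 1: (k=1,j=0): S=110.7218, K−S=0.0000, hold=3.7431 ⇒ V=3.7431 continue | (k=1,j=1): S=132.7355, K−S=0.0000, hold=0.8197 ⇒ V=0.8197 continue  boundary S*=-
step 0: (k=0,j=0): S=121.2300, K−S=0.0000, hold=2.1866 ⇒ V=2.1866 continue  boundary S*=-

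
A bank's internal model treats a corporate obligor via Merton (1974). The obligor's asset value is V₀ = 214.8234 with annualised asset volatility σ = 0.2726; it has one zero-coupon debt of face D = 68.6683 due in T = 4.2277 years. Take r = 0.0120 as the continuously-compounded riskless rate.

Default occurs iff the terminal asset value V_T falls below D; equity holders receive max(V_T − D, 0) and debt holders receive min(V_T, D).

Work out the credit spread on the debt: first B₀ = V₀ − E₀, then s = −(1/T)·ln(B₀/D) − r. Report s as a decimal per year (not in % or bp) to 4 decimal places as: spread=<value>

spread=0.0014

Apply the equity-as-call identities (strike 68.6683, horizon 4.2277 years):
d₁ = [ln(V₀/D) + (r + σ²/2)T] / (σ√T)
   = [ln(214.8234/68.6683) + (0.0120 + 0.5·0.2726²)·4.2277] / (0.2726·√4.2277)
   = [1.140529 + 0.207814] / 0.560503 = 2.405594
d₂ = d₁ − σ√T = 2.405594 − 0.560503 = 1.845091
N(d₁) = 0.991927,  N(d₂) = 0.967488,  e^(−rT) = 0.950533
E₀ = V₀·N(d₁) − D·e^(−rT)·N(d₂)
   = 214.8234·0.991927 − 68.6683·0.950533·0.967488 = 149.939741
B₀ = V₀ − E₀ = 214.8234 − 149.939741 = 64.883659
spread = −(1/T)·ln(B₀/D) − r = −(1/4.2277)·ln(64.883659/68.6683) − 0.0120 = 0.00140962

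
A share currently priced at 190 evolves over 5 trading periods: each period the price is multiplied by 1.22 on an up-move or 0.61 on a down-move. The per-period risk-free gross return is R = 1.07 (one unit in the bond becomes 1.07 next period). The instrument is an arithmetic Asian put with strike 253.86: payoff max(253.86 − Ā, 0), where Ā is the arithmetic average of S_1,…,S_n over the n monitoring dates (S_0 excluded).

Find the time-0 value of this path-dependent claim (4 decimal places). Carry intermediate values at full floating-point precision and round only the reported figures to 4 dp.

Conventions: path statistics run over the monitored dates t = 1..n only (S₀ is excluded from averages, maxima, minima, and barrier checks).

price = 36.2226

Risk-neutral up-probability p* = (R−d)/(u−d) = (1.07−0.61)/(1.22−0.61) = 0.7541; the claim prices as the p*-weighted sum of path payoffs discounted by R^5.
Enumerate all 2^5 = 32 price paths (U = up ×1.22, D = down ×0.61); each path with k up-moves has probability p*^k·(1−p*)^(5−k).
DDDDD: Ā=54.4160, payoff=199.4440, prob=0.000899
UDDDD: Ā=108.8319, payoff=145.0281, prob=0.002757
DUDDD: Ā=85.6519, payoff=168.2081, prob=0.002757
UUDDD: Ā=171.3039, payoff=82.5561, prob=0.008456
DDUDD: Ā=71.5121, payoff=182.3479, prob=0.002757
UDUDD: Ā=143.0243, payoff=110.8357, prob=0.008456
DUUDD: Ā=119.8443, payoff=134.0157, prob=0.008456
UUUDD: Ā=239.6885, payoff=14.1715, prob=0.025930
DDDUD: Ā=62.8868, payoff=190.9732, prob=0.002757
UDDUD: Ā=125.7737, payoff=128.0863, prob=0.008456
DUDUD: Ā=102.5937, payoff=151.2663, prob=0.008456
UUDUD: Ā=205.1874, payoff=48.6726, prob=0.025930
DDUUD: Ā=88.4539, payoff=165.4061, prob=0.008456
UDUUD: Ā=176.9078, payoff=76.9522, prob=0.025930
DUUUD: Ā=153.7278, payoff=100.1322, prob=0.025930
UUUUD: Ā=307.4556, payoff=0.0000, prob=0.079519
DDDDU: Ā=57.6254, payoff=196.2346, prob=0.002757
UDDDU: Ā=115.2509, payoff=138.6091, prob=0.008456
DUDDU: Ā=92.0709, payoff=161.7891, prob=0.008456
UUDDU: Ā=184.1417, payoff=69.7183, prob=0.025930
DDUDU: Ā=77.9311, payoff=175.9289, prob=0.008456
UDUDU: Ā=155.8621, payoff=97.9979, prob=0.025930
DUUDU: Ā=132.6821, payoff=121.1779, prob=0.025930
UUUDU: Ā=265.3642, payoff=0.0000, prob=0.079519
DDDUU: Ā=69.3058, payoff=184.5542, prob=0.008456
UDDUU: Ā=138.6116, payoff=115.2484, prob=0.025930
DUDUU: Ā=115.4316, payoff=138.4284, prob=0.025930
UUDUU: Ā=230.8631, payoff=22.9969, prob=0.079519
DDUUU: Ā=101.2918, payoff=152.5682, prob=0.025930
UDUUU: Ā=202.5835, payoff=51.2765, prob=0.079519
DUUUU: Ā=179.4035, payoff=74.4565, prob=0.079519
UUUUU: Ā=358.8070, payoff=0.0000, prob=0.243860
Price = Σ prob·payoff / R^5 = 50.804007 / 1.402552 = 36.2226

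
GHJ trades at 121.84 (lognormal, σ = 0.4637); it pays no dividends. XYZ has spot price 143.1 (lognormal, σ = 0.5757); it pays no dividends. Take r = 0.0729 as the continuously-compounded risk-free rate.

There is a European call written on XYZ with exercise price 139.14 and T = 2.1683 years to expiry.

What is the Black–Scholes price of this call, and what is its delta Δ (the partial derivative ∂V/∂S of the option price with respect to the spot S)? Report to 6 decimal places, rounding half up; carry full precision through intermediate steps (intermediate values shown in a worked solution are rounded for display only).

price = 56.114992
Δ = 0.740027

σ√T = 0.5757·√2.1683 = 0.847727
d₁ = (ln(S/K) + (r+σ²/2)T) / (σ√T) = (ln(143.1/139.14) + (0.0729+0.5757²/2)·2.1683) / 0.847727 = (0.028063 + 0.517389) / 0.847727 = 0.643430
d₂ = d₁ − σ√T = 0.643430 − 0.847727 = -0.204297
e^{−rT} = 0.853791
N(d₁) = 0.740027,  N(d₂) = 0.419061
Call price V = S·N(d₁) − K·e^{−rT}·N(d₂) = 105.897907 − 49.782915 = 56.114992
Δ = N(d₁) = 0.740027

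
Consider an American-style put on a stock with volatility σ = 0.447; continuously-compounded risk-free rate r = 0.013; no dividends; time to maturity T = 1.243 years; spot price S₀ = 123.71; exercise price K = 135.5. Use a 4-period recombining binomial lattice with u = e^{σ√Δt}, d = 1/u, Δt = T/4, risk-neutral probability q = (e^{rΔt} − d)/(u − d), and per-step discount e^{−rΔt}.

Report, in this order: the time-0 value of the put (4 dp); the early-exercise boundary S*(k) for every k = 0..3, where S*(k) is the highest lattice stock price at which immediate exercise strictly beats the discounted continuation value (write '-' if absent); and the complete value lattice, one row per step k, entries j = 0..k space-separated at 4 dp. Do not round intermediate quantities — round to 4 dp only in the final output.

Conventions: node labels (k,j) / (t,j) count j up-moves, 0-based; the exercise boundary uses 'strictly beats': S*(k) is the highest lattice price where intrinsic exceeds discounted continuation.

Δt=0.31075  u=1.28297  d=0.77944  q=0.44606  discount=0.99597
step 4 (expiry): payoffs max(K−S,0) = 89.8401 60.3429 11.7900 0.0000 0.0000
step 3: (k=3,j=0): S=58.5804, K−S=76.9196, hold=76.3733 ⇒ V=76.9196 exercise | (k=3,j=1): S=96.4245, K−S=39.0755, hold=38.5292 ⇒ V=39.0755 exercise | (k=3,j=2): S=158.7166, K−S=0.0000, hold=6.5046 ⇒ V=6.5046 continue | (k=3,j=3): S=261.2506, K−S=0.0000, hold=0.0000 ⇒ V=0.0000 continue  boundary S*=96.4245
step 2: (k=2,j=0): S=75.1571, K−S=60.3429, hold=59.7966 ⇒ V=60.3429 exercise | (k=2,j=1): S=123.7100, K−S=11.7900, hold=24.4478 ⇒ V=24.4478 continue | (k=2,j=2): S=203.6291, K−S=0.0000, hold=3.5886 ⇒ V=3.5886 continue  boundary S*=75.1571
step 1: (k=1,j=0): S=96.4245, K−S=39.0755, hold=44.1527 ⇒ V=44.1527 continue | (k=1,j=1): S=158.7166, K−S=0.0000, hold=15.0822 ⇒ V=15.0822 continue  boundary S*=-
step 0: (k=0,j=0): S=123.7100, K−S=11.7900, hold=31.0596 ⇒ V=31.0596 continue  boundary S*=-

price = 31.0596
boundary = - - 75.1571 96.4245
tree:
31.0596
44.1527 15.0822
60.3429 24.4478 3.5886
76.9196 39.0755 6.5046 0.0000
89.8401 60.3429 11.7900 0.0000 0.0000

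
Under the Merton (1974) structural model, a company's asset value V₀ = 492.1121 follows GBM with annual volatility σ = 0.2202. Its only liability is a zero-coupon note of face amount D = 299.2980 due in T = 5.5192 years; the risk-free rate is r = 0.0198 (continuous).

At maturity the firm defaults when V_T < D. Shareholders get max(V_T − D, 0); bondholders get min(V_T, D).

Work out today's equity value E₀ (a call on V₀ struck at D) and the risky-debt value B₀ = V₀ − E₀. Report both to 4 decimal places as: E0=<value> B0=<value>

E0=234.7063 B0=257.4058

Apply the equity-as-call identities (strike 299.2980, horizon 5.5192 years):
d₁ = [ln(V₀/D) + (r + σ²/2)T] / (σ√T)
   = [ln(492.1121/299.2980) + (0.0198 + 0.5·0.2202²)·5.5192] / (0.2202·√5.5192)
   = [0.497267 + 0.243088] / 0.517315 = 1.431147
d₂ = d₁ − σ√T = 1.431147 − 0.517315 = 0.913832
N(d₁) = 0.923806,  N(d₂) = 0.819597,  e^(−rT) = 0.896479
E₀ = V₀·N(d₁) − D·e^(−rT)·N(d₂)
   = 492.1121·0.923806 − 299.2980·0.896479·0.819597 = 234.706288
B₀ = V₀ − E₀ = 492.1121 − 234.706288 = 257.405812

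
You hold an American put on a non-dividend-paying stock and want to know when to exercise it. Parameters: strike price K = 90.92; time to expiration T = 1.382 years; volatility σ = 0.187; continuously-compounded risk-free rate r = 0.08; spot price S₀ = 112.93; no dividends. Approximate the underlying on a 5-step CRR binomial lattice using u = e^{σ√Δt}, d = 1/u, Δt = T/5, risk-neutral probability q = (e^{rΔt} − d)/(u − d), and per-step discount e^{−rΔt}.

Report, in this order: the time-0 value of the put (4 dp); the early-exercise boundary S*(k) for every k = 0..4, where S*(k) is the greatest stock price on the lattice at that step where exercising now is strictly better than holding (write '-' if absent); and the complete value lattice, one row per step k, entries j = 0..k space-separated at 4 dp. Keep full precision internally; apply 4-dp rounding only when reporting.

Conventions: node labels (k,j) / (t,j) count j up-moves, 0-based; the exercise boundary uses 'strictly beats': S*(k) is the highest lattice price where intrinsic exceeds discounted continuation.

Δt=0.27640  u=1.10331  d=0.90637  q=0.58897  discount=0.97813
step 5 (expiry): payoffs max(K−S,0) = 21.8443 6.8349 0.0000 0.0000 0.0000 0.0000
step 4: (k=4,j=0): S=76.2118, K−S=14.7082, hold=12.7198 ⇒ V=14.7082 exercise | (k=4,j=1): S=92.7718, K−S=0.0000, hold=2.7479 ⇒ V=2.7479 continue | (k=4,j=2): S=112.9300, K−S=0.0000, hold=0.0000 ⇒ V=0.0000 continue | (k=4,j=3): S=137.4684, K−S=0.0000, hold=0.0000 ⇒ V=0.0000 continue | (k=4,j=4): S=167.3387, K−S=0.0000, hold=0.0000 ⇒ V=0.0000 continue  boundary S*=76.2118
step 3: (k=3,j=0): S=84.0851, K−S=6.8349, hold=7.4964 ⇒ V=7.4964 continue | (k=3,j=1): S=102.3558, K−S=0.0000, hold=1.1048 ⇒ V=1.1048 continue | (k=3,j=2): S=124.5966, K−S=0.0000, hold=0.0000 ⇒ V=0.0000 continue | (k=3,j=3): S=151.6700, K−S=0.0000, hold=0.0000 ⇒ V=0.0000 continue  boundary S*=-
step 2: (k=2,j=0): S=92.7718, K−S=0.0000, hold=3.6503 ⇒ V=3.6503 continue | (k=2,j=1): S=112.9300, K−S=0.0000, hold=0.4442 ⇒ V=0.4442 continue | (k=2,j=2): S=137.4684, K−S=0.0000, hold=0.0000 ⇒ V=0.0000 continue  boundary S*=-
step 1: (k=1,j=0): S=102.3558, K−S=0.0000, hold=1.7235 ⇒ V=1.7235 continue | (k=1,j=1): S=124.5966, K−S=0.0000, hold=0.1786 ⇒ V=0.1786 continue  boundary S*=-
step 0: (k=0,j=0): S=112.9300, K−S=0.0000, hold=0.7958 ⇒ V=0.7958 continue  boundary S*=-

price = 0.7958
boundary = - - - - 76.2118
tree:
0.7958
1.7235 0.1786
3.6503 0.4442 0.0000
7.4964 1.1048 0.0000 0.0000
14.7082 2.7479 0.0000 0.0000 0.0000
21.8443 6.8349 0.0000 0.0000 0.0000 0.0000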